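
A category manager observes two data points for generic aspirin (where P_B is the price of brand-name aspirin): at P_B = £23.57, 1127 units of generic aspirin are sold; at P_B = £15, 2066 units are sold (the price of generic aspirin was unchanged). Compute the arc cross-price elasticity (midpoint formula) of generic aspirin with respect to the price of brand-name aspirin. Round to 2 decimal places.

ΔQ_A = 2066 − 1127 = 939; ΔP_B = 15 − 23.57 = -8.57.
Midpoints: Q̄_A = 1596.5, P̄_B = 19.29.
ε = (ΔQ_A/Q̄_A)/(ΔP_B/P̄_B) = (939/1596.5)/(-8.57/19.29) ≈ -1.32.

-1.32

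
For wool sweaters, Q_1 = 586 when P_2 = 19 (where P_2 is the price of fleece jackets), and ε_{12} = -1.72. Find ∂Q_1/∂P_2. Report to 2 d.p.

-53.05

ε = (∂Q_1/∂P_2)·(P_2/Q_1) ⇒ ∂Q_1/∂P_2 = ε·Q_1/P_2 = -1.72 × 586/19 ≈ -53.05.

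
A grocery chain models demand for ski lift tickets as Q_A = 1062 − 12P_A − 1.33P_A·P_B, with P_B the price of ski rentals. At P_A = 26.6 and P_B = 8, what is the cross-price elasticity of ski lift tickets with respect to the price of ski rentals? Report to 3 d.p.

-0.616

At P_A = 26.6 and P_B = 8: Q_A = 459.776.
∂Q_A/∂P_B = -1.33P_A = -1.33(26.6) = -35.3780.
ε = (∂Q_A/∂P_B)(P_B/Q_A) = -35.3780 × (8/459.776) ≈ -0.616.
ε < 0: complements.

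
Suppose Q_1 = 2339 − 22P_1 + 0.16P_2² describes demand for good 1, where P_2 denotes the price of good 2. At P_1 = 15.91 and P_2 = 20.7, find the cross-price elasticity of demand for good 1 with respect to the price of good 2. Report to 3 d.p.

At P_1 = 15.91 and P_2 = 20.7: Q_1 = 2057.538.
∂Q_1/∂P_2 = 0.32P_2 = 0.32(20.7) = 6.6240.
ε = (∂Q_1/∂P_2)(P_2/Q_1) = 6.6240 × (20.7/2057.538) ≈ 0.067.
ε > 0: substitutes.

0.067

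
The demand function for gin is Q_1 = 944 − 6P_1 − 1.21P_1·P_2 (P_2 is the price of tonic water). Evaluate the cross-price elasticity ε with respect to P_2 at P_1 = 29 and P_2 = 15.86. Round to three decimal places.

-2.607

At P_1 = 29 and P_2 = 15.86: Q_1 = 213.473.
∂Q_1/∂P_2 = -1.21P_1 = -1.21(29) = -35.0900.
ε = (∂Q_1/∂P_2)(P_2/Q_1) = -35.0900 × (15.86/213.473) ≈ -2.607.
ε < 0: complements.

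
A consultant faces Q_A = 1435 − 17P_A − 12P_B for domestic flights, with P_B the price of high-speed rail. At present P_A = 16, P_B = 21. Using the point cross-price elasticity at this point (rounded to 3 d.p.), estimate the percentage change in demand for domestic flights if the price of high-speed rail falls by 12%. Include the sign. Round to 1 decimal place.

3.3%

At P_A = 16, P_B = 21: Q_A = 911.
∂Q_A/∂P_B = -12.
ε = (∂Q_A/∂P_B)(P_B/Q_A) = -12.0000 × 21/911 ≈ -0.277.
%ΔQ_A ≈ ε × %ΔP_B = -0.277 × (-12%) = 3.3%.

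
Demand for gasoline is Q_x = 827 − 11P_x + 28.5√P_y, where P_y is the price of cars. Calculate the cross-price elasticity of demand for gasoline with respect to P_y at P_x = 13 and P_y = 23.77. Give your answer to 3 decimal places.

At P_x = 13 and P_y = 23.77: Q_x = 822.950.
∂Q_x/∂P_y = 28.5/(2√P_y) = 28.5/(2√23.77) = 2.9228.
ε = (∂Q_x/∂P_y)(P_y/Q_x) = 2.9228 × (23.77/822.950) ≈ 0.084.

0.084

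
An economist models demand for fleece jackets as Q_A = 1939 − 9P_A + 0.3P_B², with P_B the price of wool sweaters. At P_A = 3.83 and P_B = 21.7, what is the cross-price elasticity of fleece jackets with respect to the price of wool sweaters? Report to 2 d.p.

0.14

At P_A = 3.83 and P_B = 21.7: Q_A = 2045.797.
∂Q_A/∂P_B = 0.6P_B = 0.6(21.7) = 13.0200.
ε = (∂Q_A/∂P_B)(P_B/Q_A) = 13.0200 × (21.7/2045.797) ≈ 0.14.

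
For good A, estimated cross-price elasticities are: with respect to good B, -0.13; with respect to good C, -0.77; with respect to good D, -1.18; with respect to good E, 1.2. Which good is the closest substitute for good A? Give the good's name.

Substitutes have ε > 0. Among the positive values, 1.2 (good E) is largest.

good E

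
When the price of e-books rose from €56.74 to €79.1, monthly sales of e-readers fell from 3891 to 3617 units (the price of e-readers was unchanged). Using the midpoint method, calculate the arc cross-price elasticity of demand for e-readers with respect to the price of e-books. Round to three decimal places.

ΔQ_A = 3617 − 3891 = -274; ΔP_B = 79.1 − 56.74 = 22.36.
Midpoints: Q̄_A = 3754.0, P̄_B = 67.92.
ε = (ΔQ_A/Q̄_A)/(ΔP_B/P̄_B) = (-274/3754.0)/(22.36/67.92) ≈ -0.222.
ε < 0: e-readers and e-books are complements.

-0.222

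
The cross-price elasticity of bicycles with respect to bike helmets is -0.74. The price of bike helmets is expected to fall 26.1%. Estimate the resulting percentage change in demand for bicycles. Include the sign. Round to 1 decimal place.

19.3%

%ΔQ ≈ ε × %ΔP of bike helmets = -0.74 × (-26.1%) = 19.3%.
Demand for bicycles rises by about 19.3%.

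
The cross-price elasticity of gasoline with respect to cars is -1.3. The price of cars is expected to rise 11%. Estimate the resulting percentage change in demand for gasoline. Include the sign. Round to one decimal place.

-14.3%

%ΔQ ≈ ε × %ΔP of cars = -1.3 × (11%) = -14.3%.
Demand for gasoline falls by about 14.3%.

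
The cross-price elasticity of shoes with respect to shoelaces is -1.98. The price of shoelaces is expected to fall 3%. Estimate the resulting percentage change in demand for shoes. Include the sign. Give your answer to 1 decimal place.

%ΔQ ≈ ε × %ΔP of shoelaces = -1.98 × (-3%) = 5.9%.

5.9%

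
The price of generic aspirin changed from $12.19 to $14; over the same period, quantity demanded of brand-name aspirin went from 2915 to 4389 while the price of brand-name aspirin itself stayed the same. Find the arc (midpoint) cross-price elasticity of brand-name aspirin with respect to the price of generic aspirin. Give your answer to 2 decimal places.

2.92

ΔQ_A = 4389 − 2915 = 1474; ΔP_B = 14 − 12.19 = 1.81.
Midpoints: Q̄_A = 3652.0, P̄_B = 13.09.
ε = (ΔQ_A/Q̄_A)/(ΔP_B/P̄_B) = (1474/3652.0)/(1.81/13.09) ≈ 2.92.
ε > 0: brand-name aspirin and generic aspirin are substitutes.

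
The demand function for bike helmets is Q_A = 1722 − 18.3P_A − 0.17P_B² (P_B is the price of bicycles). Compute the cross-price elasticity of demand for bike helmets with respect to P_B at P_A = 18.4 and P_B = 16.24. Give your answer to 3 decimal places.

At P_A = 18.4 and P_B = 16.24: Q_A = 1340.445.
∂Q_A/∂P_B = -0.34P_B = -0.34(16.24) = -5.5216.
ε = (∂Q_A/∂P_B)(P_B/Q_A) = -5.5216 × (16.24/1340.445) ≈ -0.067.

-0.067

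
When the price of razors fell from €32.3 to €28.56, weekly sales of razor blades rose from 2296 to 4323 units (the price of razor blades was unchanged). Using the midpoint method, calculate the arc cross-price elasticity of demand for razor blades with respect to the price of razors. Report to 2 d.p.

-4.98

ΔQ_A = 4323 − 2296 = 2027; ΔP_B = 28.56 − 32.3 = -3.74.
Midpoints: Q̄_A = 3309.5, P̄_B = 30.43.
ε = (ΔQ_A/Q̄_A)/(ΔP_B/P̄_B) = (2027/3309.5)/(-3.74/30.43) ≈ -4.98.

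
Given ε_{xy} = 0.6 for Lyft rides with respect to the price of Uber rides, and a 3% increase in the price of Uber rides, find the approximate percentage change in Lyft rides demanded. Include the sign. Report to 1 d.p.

1.8%

%ΔQ ≈ ε × %ΔP of Uber rides = 0.6 × (3%) = 1.8%.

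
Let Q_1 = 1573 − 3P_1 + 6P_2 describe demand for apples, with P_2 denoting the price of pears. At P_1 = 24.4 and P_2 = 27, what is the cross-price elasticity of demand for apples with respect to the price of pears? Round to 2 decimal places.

At P_1 = 24.4 and P_2 = 27: Q_1 = 1661.8.
∂Q_1/∂P_2 = 6.
ε = (∂Q_1/∂P_2)(P_2/Q_1) = 6 × (27/1661.8) ≈ 0.10.
Since ε > 0, apples and pears are substitutes.

0.10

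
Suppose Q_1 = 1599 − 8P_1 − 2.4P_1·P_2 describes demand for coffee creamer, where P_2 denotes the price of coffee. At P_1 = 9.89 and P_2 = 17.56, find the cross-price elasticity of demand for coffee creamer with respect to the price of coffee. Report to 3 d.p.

-0.378

At P_1 = 9.89 and P_2 = 17.56: Q_1 = 1103.076.
∂Q_1/∂P_2 = -2.4P_1 = -2.4(9.89) = -23.7360.
ε = (∂Q_1/∂P_2)(P_2/Q_1) = -23.7360 × (17.56/1103.076) ≈ -0.378.
ε < 0: complements.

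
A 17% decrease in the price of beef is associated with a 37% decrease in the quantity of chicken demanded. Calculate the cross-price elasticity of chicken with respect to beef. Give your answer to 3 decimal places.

ε = (%ΔQ of chicken) / (%ΔP of beef) = (-37%) / (-17%) ≈ 2.176.

2.176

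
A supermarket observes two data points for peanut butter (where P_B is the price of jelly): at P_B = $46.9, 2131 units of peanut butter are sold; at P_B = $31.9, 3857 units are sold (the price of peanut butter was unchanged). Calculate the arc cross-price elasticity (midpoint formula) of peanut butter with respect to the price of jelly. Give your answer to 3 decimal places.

ΔQ_A = 3857 − 2131 = 1726; ΔP_B = 31.9 − 46.9 = -15.
Midpoints: Q̄_A = 2994.0, P̄_B = 39.40.
ε = (ΔQ_A/Q̄_A)/(ΔP_B/P̄_B) = (1726/2994.0)/(-15/39.40) ≈ -1.514.
ε < 0: peanut butter and jelly are complements.

-1.514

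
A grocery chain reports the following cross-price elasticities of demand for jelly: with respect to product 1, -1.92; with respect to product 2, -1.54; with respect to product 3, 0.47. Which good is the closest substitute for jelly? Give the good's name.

Substitutes have ε > 0. Among the positive values, 0.47 (product 3) is largest.

product 3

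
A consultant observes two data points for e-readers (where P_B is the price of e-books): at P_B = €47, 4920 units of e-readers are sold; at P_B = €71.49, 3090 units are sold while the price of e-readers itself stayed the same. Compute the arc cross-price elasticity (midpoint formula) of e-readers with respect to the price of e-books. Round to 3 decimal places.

-1.105

ΔQ_A = 3090 − 4920 = -1830; ΔP_B = 71.49 − 47 = 24.49.
Midpoints: Q̄_A = 4005.0, P̄_B = 59.24.
ε = (ΔQ_A/Q̄_A)/(ΔP_B/P̄_B) = (-1830/4005.0)/(24.49/59.24) ≈ -1.105.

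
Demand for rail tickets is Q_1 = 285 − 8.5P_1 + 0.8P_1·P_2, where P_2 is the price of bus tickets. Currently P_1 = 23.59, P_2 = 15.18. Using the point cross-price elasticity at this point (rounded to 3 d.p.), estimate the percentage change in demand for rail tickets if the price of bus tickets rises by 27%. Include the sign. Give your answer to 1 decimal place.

At P_1 = 23.59, P_2 = 15.18: Q_1 = 370.962.
∂Q_1/∂P_2 = 0.8P_1 = 18.8720.
ε = (∂Q_1/∂P_2)(P_2/Q_1) = 18.8720 × 15.18/370.962 ≈ 0.772.
%ΔQ_1 ≈ ε × %ΔP_2 = 0.772 × (27%) = 20.8%.

20.8%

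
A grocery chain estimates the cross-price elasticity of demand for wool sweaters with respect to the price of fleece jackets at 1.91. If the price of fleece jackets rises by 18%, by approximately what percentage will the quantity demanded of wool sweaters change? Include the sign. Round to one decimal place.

34.4%

%ΔQ ≈ ε × %ΔP of fleece jackets = 1.91 × (18%) = 34.4%.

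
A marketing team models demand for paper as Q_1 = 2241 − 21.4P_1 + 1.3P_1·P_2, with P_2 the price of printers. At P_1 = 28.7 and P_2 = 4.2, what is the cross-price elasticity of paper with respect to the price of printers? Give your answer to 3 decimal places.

0.088

At P_1 = 28.7 and P_2 = 4.2: Q_1 = 1783.522.
∂Q_1/∂P_2 = 1.3P_1 = 1.3(28.7) = 37.3100.
ε = (∂Q_1/∂P_2)(P_2/Q_1) = 37.3100 × (4.2/1783.522) ≈ 0.088.
ε > 0: substitutes.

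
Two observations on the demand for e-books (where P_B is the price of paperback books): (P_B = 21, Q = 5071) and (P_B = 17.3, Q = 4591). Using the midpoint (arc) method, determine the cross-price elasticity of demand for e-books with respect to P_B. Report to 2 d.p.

0.51

ΔQ_A = 4591 − 5071 = -480; ΔP_B = 17.3 − 21 = -3.7.
Midpoints: Q̄_A = 4831.0, P̄_B = 19.15.
ε = (ΔQ_A/Q̄_A)/(ΔP_B/P̄_B) = (-480/4831.0)/(-3.7/19.15) ≈ 0.51.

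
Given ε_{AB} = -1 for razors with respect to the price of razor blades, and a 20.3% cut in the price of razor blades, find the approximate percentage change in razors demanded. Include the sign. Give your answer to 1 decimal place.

%ΔQ ≈ ε × %ΔP of razor blades = -1 × (-20.3%) = 20.3%.
Demand for razors rises by about 20.3%.

20.3%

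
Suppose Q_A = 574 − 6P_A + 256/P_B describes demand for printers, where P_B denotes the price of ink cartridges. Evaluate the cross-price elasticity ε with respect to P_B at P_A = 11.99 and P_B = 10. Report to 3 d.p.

-0.049

At P_A = 11.99 and P_B = 10: Q_A = 527.66.
∂Q_A/∂P_B = −256/P_B² = -2.5600.
ε = (∂Q_A/∂P_B)(P_B/Q_A) = -2.5600 × (10/527.66) ≈ -0.049.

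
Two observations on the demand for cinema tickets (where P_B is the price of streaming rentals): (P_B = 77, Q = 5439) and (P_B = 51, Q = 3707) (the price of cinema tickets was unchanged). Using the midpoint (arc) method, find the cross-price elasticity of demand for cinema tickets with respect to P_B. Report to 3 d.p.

ΔQ_A = 3707 − 5439 = -1732; ΔP_B = 51 − 77 = -26.
Midpoints: Q̄_A = 4573.0, P̄_B = 64.00.
ε = (ΔQ_A/Q̄_A)/(ΔP_B/P̄_B) = (-1732/4573.0)/(-26/64.00) ≈ 0.932.

0.932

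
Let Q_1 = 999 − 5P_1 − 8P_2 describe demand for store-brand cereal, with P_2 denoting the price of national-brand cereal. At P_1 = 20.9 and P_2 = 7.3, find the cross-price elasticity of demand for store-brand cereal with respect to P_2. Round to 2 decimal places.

-0.07

At P_1 = 20.9 and P_2 = 7.3: Q_1 = 836.1.
∂Q_1/∂P_2 = -8.
ε = (∂Q_1/∂P_2)(P_2/Q_1) = -8 × (7.3/836.1) ≈ -0.07.
Since ε < 0, store-brand cereal and national-brand cereal are complements.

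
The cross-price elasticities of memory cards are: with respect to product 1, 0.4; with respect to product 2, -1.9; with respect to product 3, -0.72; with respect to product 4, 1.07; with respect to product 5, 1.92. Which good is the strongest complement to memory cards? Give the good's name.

Complements have ε < 0. The most negative value is -1.9 (product 2).

product 2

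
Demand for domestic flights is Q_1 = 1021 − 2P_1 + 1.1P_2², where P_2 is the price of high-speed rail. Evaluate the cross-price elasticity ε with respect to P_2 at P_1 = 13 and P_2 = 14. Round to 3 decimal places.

0.356

At P_1 = 13 and P_2 = 14: Q_1 = 1210.6.
∂Q_1/∂P_2 = 2.2P_2 = 2.2(14) = 30.8000.
ε = (∂Q_1/∂P_2)(P_2/Q_1) = 30.8000 × (14/1210.6) ≈ 0.356.
ε > 0: substitutes.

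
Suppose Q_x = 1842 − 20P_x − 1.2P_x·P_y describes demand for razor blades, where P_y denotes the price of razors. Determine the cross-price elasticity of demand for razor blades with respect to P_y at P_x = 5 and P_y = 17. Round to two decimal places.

At P_x = 5 and P_y = 17: Q_x = 1640.
∂Q_x/∂P_y = -1.2P_x = -1.2(5) = -6.0000.
ε = (∂Q_x/∂P_y)(P_y/Q_x) = -6.0000 × (17/1640) ≈ -0.06.

-0.06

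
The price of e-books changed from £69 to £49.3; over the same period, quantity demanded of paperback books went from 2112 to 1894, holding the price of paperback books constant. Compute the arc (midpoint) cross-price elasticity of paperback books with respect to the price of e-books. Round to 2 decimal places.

0.33

ΔQ_A = 1894 − 2112 = -218; ΔP_B = 49.3 − 69 = -19.7.
Midpoints: Q̄_A = 2003.0, P̄_B = 59.15.
ε = (ΔQ_A/Q̄_A)/(ΔP_B/P̄_B) = (-218/2003.0)/(-19.7/59.15) ≈ 0.33.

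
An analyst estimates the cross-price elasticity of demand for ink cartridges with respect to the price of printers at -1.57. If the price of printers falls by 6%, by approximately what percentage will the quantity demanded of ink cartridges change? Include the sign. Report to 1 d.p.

9.4%

%ΔQ ≈ ε × %ΔP of printers = -1.57 × (-6%) = 9.4%.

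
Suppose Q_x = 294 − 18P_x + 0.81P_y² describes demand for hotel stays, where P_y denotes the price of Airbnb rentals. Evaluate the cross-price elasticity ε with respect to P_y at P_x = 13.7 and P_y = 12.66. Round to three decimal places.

At P_x = 13.7 and P_y = 12.66: Q_x = 177.223.
∂Q_x/∂P_y = 1.62P_y = 1.62(12.66) = 20.5092.
ε = (∂Q_x/∂P_y)(P_y/Q_x) = 20.5092 × (12.66/177.223) ≈ 1.465.
ε > 0: substitutes.

1.465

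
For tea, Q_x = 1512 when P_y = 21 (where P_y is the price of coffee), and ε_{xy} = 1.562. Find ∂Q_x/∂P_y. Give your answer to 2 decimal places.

112.46

ε = (∂Q_x/∂P_y)·(P_y/Q_x) ⇒ ∂Q_x/∂P_y = ε·Q_x/P_y = 1.562 × 1512/21 ≈ 112.46.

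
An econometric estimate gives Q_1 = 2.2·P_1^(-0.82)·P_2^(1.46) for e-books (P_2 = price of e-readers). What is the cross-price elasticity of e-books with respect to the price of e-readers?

1.46

In a log-linear (constant-elasticity) demand function, the coefficient on the exponent of P_2 is the cross-price elasticity.
ε = 1.46. Positive, so e-books and e-readers are substitutes.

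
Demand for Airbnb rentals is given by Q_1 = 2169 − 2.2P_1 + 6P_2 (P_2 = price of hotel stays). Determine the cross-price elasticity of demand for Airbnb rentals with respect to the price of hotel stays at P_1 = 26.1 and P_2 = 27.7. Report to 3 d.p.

At P_1 = 26.1 and P_2 = 27.7: Q_1 = 2277.78.
∂Q_1/∂P_2 = 6.
ε = (∂Q_1/∂P_2)(P_2/Q_1) = 6 × (27.7/2277.78) ≈ 0.073.
Since ε > 0, Airbnb rentals and hotel stays are substitutes.

0.073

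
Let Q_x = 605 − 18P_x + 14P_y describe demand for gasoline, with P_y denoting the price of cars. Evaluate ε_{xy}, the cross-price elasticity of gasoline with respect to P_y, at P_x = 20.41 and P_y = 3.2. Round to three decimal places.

At P_x = 20.41 and P_y = 3.2: Q_x = 282.42.
∂Q_x/∂P_y = 14.
ε = (∂Q_x/∂P_y)(P_y/Q_x) = 14 × (3.2/282.42) ≈ 0.159.

0.159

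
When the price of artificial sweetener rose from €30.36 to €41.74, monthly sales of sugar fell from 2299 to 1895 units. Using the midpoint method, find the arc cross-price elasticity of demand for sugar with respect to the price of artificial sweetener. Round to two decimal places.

-0.61

ΔQ_A = 1895 − 2299 = -404; ΔP_B = 41.74 − 30.36 = 11.38.
Midpoints: Q̄_A = 2097.0, P̄_B = 36.05.
ε = (ΔQ_A/Q̄_A)/(ΔP_B/P̄_B) = (-404/2097.0)/(11.38/36.05) ≈ -0.61.
ε < 0: sugar and artificial sweetener are complements.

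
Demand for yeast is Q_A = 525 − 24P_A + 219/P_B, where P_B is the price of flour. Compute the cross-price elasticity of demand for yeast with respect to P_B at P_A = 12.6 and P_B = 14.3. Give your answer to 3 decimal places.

-0.064

At P_A = 12.6 and P_B = 14.3: Q_A = 237.915.
∂Q_A/∂P_B = −219/P_B² = -1.0710.
ε = (∂Q_A/∂P_B)(P_B/Q_A) = -1.0710 × (14.3/237.915) ≈ -0.064.
ε < 0: complements.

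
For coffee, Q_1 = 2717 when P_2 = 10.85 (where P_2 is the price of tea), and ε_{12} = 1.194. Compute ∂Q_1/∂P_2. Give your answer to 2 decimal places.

ε = (∂Q_1/∂P_2)·(P_2/Q_1) ⇒ ∂Q_1/∂P_2 = ε·Q_1/P_2 = 1.194 × 2717/10.85 ≈ 299.00.

299.00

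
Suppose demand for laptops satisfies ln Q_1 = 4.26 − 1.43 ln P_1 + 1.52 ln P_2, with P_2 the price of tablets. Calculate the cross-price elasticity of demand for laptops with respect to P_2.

In a log-linear (constant-elasticity) demand function, the coefficient on ln P_2 is the cross-price elasticity.
ε = 1.52. Positive, so laptops and tablets are substitutes.

1.52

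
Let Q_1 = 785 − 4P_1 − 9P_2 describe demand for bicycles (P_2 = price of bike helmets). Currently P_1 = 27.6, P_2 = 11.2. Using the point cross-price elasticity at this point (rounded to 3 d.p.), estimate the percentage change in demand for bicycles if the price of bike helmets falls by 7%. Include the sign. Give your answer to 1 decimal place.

1.2%

At P_1 = 27.6, P_2 = 11.2: Q_1 = 573.8.
∂Q_1/∂P_2 = -9.
ε = (∂Q_1/∂P_2)(P_2/Q_1) = -9.0000 × 11.2/573.8 ≈ -0.176.
%ΔQ_1 ≈ ε × %ΔP_2 = -0.176 × (-7%) = 1.2%.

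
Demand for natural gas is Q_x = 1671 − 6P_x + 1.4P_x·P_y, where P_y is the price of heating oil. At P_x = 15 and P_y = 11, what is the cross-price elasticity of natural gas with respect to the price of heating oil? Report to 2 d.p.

0.13

At P_x = 15 and P_y = 11: Q_x = 1812.
∂Q_x/∂P_y = 1.4P_x = 1.4(15) = 21.0000.
ε = (∂Q_x/∂P_y)(P_y/Q_x) = 21.0000 × (11/1812) ≈ 0.13.
ε > 0: substitutes.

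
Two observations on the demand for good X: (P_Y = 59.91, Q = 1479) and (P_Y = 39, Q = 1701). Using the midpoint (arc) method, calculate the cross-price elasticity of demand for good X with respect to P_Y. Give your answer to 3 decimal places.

-0.330

ΔQ_X = 1701 − 1479 = 222; ΔP_Y = 39 − 59.91 = -20.91.
Midpoints: Q̄_X = 1590.0, P̄_Y = 49.45.
ε = (ΔQ_X/Q̄_X)/(ΔP_Y/P̄_Y) = (222/1590.0)/(-20.91/49.45) ≈ -0.330.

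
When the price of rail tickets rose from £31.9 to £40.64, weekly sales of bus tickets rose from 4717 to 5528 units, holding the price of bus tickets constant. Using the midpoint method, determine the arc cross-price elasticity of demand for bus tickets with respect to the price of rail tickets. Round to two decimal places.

ΔQ_A = 5528 − 4717 = 811; ΔP_B = 40.64 − 31.9 = 8.74.
Midpoints: Q̄_A = 5122.5, P̄_B = 36.27.
ε = (ΔQ_A/Q̄_A)/(ΔP_B/P̄_B) = (811/5122.5)/(8.74/36.27) ≈ 0.66.

0.66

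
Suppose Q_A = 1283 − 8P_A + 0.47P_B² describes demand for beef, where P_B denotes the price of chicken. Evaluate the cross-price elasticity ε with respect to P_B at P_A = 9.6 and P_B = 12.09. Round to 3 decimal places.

At P_A = 9.6 and P_B = 12.09: Q_A = 1274.899.
∂Q_A/∂P_B = 0.94P_B = 0.94(12.09) = 11.3646.
ε = (∂Q_A/∂P_B)(P_B/Q_A) = 11.3646 × (12.09/1274.899) ≈ 0.108.
ε > 0: substitutes.

0.108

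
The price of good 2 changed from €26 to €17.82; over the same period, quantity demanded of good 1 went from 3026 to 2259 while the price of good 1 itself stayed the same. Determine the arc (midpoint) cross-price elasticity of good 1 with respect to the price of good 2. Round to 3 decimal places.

0.777

ΔQ_1 = 2259 − 3026 = -767; ΔP_2 = 17.82 − 26 = -8.18.
Midpoints: Q̄_1 = 2642.5, P̄_2 = 21.91.
ε = (ΔQ_1/Q̄_1)/(ΔP_2/P̄_2) = (-767/2642.5)/(-8.18/21.91) ≈ 0.777.
ε > 0: good 1 and good 2 are substitutes.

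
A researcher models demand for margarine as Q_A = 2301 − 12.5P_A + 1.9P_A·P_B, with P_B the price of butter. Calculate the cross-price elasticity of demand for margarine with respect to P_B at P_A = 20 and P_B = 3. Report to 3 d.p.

At P_A = 20 and P_B = 3: Q_A = 2165.
∂Q_A/∂P_B = 1.9P_A = 1.9(20) = 38.0000.
ε = (∂Q_A/∂P_B)(P_B/Q_A) = 38.0000 × (3/2165) ≈ 0.053.

0.053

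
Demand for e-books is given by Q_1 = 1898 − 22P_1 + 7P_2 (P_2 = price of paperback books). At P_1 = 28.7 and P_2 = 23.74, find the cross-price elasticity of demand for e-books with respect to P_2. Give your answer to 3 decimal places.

0.116

At P_1 = 28.7 and P_2 = 23.74: Q_1 = 1432.78.
∂Q_1/∂P_2 = 7.
ε = (∂Q_1/∂P_2)(P_2/Q_1) = 7 × (23.74/1432.78) ≈ 0.116.
Since ε > 0, e-books and paperback books are substitutes.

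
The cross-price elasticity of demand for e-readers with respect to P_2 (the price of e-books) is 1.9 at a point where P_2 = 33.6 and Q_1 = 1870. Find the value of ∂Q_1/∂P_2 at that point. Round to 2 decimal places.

105.74

ε = (∂Q_1/∂P_2)·(P_2/Q_1) ⇒ ∂Q_1/∂P_2 = ε·Q_1/P_2 = 1.9 × 1870/33.6 ≈ 105.74.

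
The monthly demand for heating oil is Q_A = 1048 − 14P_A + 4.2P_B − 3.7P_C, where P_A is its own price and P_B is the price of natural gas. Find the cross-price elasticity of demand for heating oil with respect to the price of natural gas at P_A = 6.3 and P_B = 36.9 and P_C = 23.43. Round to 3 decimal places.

At P_A = 6.3 and P_B = 36.9 and P_C = 23.43: Q_A = 1028.089.
∂Q_A/∂P_B = 4.2.
ε = (∂Q_A/∂P_B)(P_B/Q_A) = 4.2 × (36.9/1028.089) ≈ 0.151.
Since ε > 0, heating oil and natural gas are substitutes.

0.151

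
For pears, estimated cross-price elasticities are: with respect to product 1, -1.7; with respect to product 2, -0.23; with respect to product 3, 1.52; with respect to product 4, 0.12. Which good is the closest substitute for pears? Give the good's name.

product 3

Substitutes have ε > 0. Among the positive values, 1.52 (product 3) is largest.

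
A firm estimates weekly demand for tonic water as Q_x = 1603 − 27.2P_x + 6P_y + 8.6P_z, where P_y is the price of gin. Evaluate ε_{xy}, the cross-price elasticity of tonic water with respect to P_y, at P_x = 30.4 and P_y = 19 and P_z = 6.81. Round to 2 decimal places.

0.12

At P_x = 30.4 and P_y = 19 and P_z = 6.81: Q_x = 948.686.
∂Q_x/∂P_y = 6.
ε = (∂Q_x/∂P_y)(P_y/Q_x) = 6 × (19/948.686) ≈ 0.12.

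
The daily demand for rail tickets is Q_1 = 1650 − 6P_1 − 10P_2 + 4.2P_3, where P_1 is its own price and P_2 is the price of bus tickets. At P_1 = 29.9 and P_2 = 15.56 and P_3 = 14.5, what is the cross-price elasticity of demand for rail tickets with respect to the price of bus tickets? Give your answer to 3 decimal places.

At P_1 = 29.9 and P_2 = 15.56 and P_3 = 14.5: Q_1 = 1375.9.
∂Q_1/∂P_2 = -10.
ε = (∂Q_1/∂P_2)(P_2/Q_1) = -10 × (15.56/1375.9) ≈ -0.113.
Since ε < 0, rail tickets and bus tickets are complements.

-0.113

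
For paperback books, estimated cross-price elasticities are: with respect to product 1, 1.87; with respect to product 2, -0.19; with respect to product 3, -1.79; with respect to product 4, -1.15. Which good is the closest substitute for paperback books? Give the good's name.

product 1

Substitutes have ε > 0. Among the positive values, 1.87 (product 1) is largest.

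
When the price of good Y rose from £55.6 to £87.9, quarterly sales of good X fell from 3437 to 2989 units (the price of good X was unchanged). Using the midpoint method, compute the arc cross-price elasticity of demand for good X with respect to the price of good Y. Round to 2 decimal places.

-0.31

ΔQ_X = 2989 − 3437 = -448; ΔP_Y = 87.9 − 55.6 = 32.3.
Midpoints: Q̄_X = 3213.0, P̄_Y = 71.75.
ε = (ΔQ_X/Q̄_X)/(ΔP_Y/P̄_Y) = (-448/3213.0)/(32.3/71.75) ≈ -0.31.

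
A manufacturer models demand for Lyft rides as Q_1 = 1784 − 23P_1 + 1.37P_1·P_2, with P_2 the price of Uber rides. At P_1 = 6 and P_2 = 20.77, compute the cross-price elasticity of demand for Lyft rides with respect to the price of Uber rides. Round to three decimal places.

At P_1 = 6 and P_2 = 20.77: Q_1 = 1816.729.
∂Q_1/∂P_2 = 1.37P_1 = 1.37(6) = 8.2200.
ε = (∂Q_1/∂P_2)(P_2/Q_1) = 8.2200 × (20.77/1816.729) ≈ 0.094.

0.094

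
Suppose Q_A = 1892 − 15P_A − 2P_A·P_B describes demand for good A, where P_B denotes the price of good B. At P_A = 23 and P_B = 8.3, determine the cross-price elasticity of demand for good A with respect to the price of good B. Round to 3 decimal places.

-0.328

At P_A = 23 and P_B = 8.3: Q_A = 1165.2.
∂Q_A/∂P_B = -2P_A = -2(23) = -46.0000.
ε = (∂Q_A/∂P_B)(P_B/Q_A) = -46.0000 × (8.3/1165.2) ≈ -0.328.
ε < 0: complements.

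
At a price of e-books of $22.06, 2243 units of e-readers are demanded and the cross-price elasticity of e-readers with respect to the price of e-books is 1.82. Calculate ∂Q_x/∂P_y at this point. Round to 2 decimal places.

ε = (∂Q_x/∂P_y)·(P_y/Q_x) ⇒ ∂Q_x/∂P_y = ε·Q_x/P_y = 1.82 × 2243/22.06 ≈ 185.05.

185.05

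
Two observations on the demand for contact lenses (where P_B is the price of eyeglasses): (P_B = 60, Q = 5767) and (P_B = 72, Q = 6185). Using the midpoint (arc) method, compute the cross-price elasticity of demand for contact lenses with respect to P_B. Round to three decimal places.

0.385

ΔQ_A = 6185 − 5767 = 418; ΔP_B = 72 − 60 = 12.
Midpoints: Q̄_A = 5976.0, P̄_B = 66.00.
ε = (ΔQ_A/Q̄_A)/(ΔP_B/P̄_B) = (418/5976.0)/(12/66.00) ≈ 0.385.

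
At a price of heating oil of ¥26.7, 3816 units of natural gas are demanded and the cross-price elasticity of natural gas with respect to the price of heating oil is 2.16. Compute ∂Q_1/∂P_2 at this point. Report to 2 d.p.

ε = (∂Q_1/∂P_2)·(P_2/Q_1) ⇒ ∂Q_1/∂P_2 = ε·Q_1/P_2 = 2.16 × 3816/26.7 ≈ 308.71.

308.71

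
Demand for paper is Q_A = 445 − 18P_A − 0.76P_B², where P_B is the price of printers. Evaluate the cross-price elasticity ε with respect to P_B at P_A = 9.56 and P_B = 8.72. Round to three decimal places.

-0.537

At P_A = 9.56 and P_B = 8.72: Q_A = 215.131.
∂Q_A/∂P_B = -1.52P_B = -1.52(8.72) = -13.2544.
ε = (∂Q_A/∂P_B)(P_B/Q_A) = -13.2544 × (8.72/215.131) ≈ -0.537.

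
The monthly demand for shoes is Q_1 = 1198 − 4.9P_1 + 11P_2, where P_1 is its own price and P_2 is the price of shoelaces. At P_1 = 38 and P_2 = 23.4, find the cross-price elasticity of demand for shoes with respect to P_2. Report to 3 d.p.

0.203

At P_1 = 38 and P_2 = 23.4: Q_1 = 1269.2.
∂Q_1/∂P_2 = 11.
ε = (∂Q_1/∂P_2)(P_2/Q_1) = 11 × (23.4/1269.2) ≈ 0.203.
Since ε > 0, shoes and shoelaces are substitutes.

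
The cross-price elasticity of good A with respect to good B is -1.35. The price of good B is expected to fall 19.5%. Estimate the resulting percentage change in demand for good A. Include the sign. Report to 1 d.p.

26.3%

%ΔQ ≈ ε × %ΔP of good B = -1.35 × (-19.5%) = 26.3%.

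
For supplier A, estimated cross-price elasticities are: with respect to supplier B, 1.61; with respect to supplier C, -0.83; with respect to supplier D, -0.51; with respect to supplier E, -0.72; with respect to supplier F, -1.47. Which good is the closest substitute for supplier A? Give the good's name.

Substitutes have ε > 0. Among the positive values, 1.61 (supplier B) is largest.

supplier B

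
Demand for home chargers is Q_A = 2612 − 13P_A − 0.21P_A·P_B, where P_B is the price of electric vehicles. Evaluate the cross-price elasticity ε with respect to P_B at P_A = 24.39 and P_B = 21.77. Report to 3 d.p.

At P_A = 24.39 and P_B = 21.77: Q_A = 2183.426.
∂Q_A/∂P_B = -0.21P_A = -0.21(24.39) = -5.1219.
ε = (∂Q_A/∂P_B)(P_B/Q_A) = -5.1219 × (21.77/2183.426) ≈ -0.051.

-0.051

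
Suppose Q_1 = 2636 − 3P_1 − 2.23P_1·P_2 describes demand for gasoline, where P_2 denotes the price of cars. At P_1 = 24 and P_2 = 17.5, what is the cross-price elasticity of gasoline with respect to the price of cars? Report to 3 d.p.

At P_1 = 24 and P_2 = 17.5: Q_1 = 1627.4.
∂Q_1/∂P_2 = -2.23P_1 = -2.23(24) = -53.5200.
ε = (∂Q_1/∂P_2)(P_2/Q_1) = -53.5200 × (17.5/1627.4) ≈ -0.576.

-0.576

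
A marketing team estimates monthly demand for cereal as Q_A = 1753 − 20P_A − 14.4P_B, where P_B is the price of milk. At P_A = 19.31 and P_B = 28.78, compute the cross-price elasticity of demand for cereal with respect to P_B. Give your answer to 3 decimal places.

At P_A = 19.31 and P_B = 28.78: Q_A = 952.368.
∂Q_A/∂P_B = -14.4.
ε = (∂Q_A/∂P_B)(P_B/Q_A) = -14.4 × (28.78/952.368) ≈ -0.435.

-0.435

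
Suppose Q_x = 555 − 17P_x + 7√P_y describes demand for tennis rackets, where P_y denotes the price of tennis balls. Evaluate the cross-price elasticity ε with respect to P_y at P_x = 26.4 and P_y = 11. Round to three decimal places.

At P_x = 26.4 and P_y = 11: Q_x = 129.416.
∂Q_x/∂P_y = 7/(2√P_y) = 7/(2√11) = 1.0553.
ε = (∂Q_x/∂P_y)(P_y/Q_x) = 1.0553 × (11/129.416) ≈ 0.090.
ε > 0: substitutes.

0.090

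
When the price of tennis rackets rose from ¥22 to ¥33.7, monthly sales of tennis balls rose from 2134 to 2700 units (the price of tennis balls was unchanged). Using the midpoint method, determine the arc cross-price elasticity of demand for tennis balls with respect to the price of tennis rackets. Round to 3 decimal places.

0.557

ΔQ_A = 2700 − 2134 = 566; ΔP_B = 33.7 − 22 = 11.7.
Midpoints: Q̄_A = 2417.0, P̄_B = 27.85.
ε = (ΔQ_A/Q̄_A)/(ΔP_B/P̄_B) = (566/2417.0)/(11.7/27.85) ≈ 0.557.
ε > 0: tennis balls and tennis rackets are substitutes.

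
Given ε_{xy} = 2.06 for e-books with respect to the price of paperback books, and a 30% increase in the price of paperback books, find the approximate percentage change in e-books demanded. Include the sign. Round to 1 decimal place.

%ΔQ ≈ ε × %ΔP of paperback books = 2.06 × (30%) = 61.8%.
Demand for e-books rises by about 61.8%.

61.8%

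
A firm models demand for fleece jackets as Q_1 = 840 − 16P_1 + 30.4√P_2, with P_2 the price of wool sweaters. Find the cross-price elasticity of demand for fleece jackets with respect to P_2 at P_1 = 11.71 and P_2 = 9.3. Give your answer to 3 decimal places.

0.062

At P_1 = 11.71 and P_2 = 9.3: Q_1 = 745.348.
∂Q_1/∂P_2 = 30.4/(2√P_2) = 30.4/(2√9.3) = 4.9843.
ε = (∂Q_1/∂P_2)(P_2/Q_1) = 4.9843 × (9.3/745.348) ≈ 0.062.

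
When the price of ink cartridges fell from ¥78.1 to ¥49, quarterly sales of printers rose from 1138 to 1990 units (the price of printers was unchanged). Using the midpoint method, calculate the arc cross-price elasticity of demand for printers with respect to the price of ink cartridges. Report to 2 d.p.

-1.19

ΔQ_A = 1990 − 1138 = 852; ΔP_B = 49 − 78.1 = -29.1.
Midpoints: Q̄_A = 1564.0, P̄_B = 63.55.
ε = (ΔQ_A/Q̄_A)/(ΔP_B/P̄_B) = (852/1564.0)/(-29.1/63.55) ≈ -1.19.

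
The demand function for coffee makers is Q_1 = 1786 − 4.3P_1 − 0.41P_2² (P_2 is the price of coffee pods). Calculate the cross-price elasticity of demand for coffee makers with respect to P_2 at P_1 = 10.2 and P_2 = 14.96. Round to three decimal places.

-0.111

At P_1 = 10.2 and P_2 = 14.96: Q_1 = 1650.381.
∂Q_1/∂P_2 = -0.82P_2 = -0.82(14.96) = -12.2672.
ε = (∂Q_1/∂P_2)(P_2/Q_1) = -12.2672 × (14.96/1650.381) ≈ -0.111.
ε < 0: complements.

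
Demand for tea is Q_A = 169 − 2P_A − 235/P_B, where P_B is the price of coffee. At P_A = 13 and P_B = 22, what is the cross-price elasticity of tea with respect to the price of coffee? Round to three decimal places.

0.081

At P_A = 13 and P_B = 22: Q_A = 132.318.
∂Q_A/∂P_B = 235/P_B² = 0.4855.
ε = (∂Q_A/∂P_B)(P_B/Q_A) = 0.4855 × (22/132.318) ≈ 0.081.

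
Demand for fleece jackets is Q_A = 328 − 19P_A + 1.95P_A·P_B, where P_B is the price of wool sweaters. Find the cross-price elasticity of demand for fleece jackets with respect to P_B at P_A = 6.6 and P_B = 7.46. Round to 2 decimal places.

At P_A = 6.6 and P_B = 7.46: Q_A = 298.610.
∂Q_A/∂P_B = 1.95P_A = 1.95(6.6) = 12.8700.
ε = (∂Q_A/∂P_B)(P_B/Q_A) = 12.8700 × (7.46/298.610) ≈ 0.32.
ε > 0: substitutes.

0.32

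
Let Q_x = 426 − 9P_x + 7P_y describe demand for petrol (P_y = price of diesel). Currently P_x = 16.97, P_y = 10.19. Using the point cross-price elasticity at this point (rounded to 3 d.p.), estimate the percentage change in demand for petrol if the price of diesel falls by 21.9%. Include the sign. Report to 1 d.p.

At P_x = 16.97, P_y = 10.19: Q_x = 344.6.
∂Q_x/∂P_y = 7.
ε = (∂Q_x/∂P_y)(P_y/Q_x) = 7.0000 × 10.19/344.6 ≈ 0.207.
%ΔQ_x ≈ ε × %ΔP_y = 0.207 × (-21.9%) = -4.5%.

-4.5%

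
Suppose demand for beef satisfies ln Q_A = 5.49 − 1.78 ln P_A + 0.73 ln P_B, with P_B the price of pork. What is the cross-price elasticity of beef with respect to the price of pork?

In a log-linear (constant-elasticity) demand function, the coefficient on ln P_B is the cross-price elasticity.
ε = 0.73. Positive, so beef and pork are substitutes.

0.73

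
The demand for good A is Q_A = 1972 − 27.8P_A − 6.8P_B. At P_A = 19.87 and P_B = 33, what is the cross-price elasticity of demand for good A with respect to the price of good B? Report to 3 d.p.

-0.188

At P_A = 19.87 and P_B = 33: Q_A = 1195.214.
∂Q_A/∂P_B = -6.8.
ε = (∂Q_A/∂P_B)(P_B/Q_A) = -6.8 × (33/1195.214) ≈ -0.188.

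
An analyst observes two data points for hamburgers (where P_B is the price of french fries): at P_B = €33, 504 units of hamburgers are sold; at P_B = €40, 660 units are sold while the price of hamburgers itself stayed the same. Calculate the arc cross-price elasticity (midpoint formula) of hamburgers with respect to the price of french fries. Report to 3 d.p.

ΔQ_A = 660 − 504 = 156; ΔP_B = 40 − 33 = 7.
Midpoints: Q̄_A = 582.0, P̄_B = 36.50.
ε = (ΔQ_A/Q̄_A)/(ΔP_B/P̄_B) = (156/582.0)/(7/36.50) ≈ 1.398.

1.398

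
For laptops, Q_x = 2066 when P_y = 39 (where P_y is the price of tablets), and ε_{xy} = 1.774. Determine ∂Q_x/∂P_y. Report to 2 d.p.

ε = (∂Q_x/∂P_y)·(P_y/Q_x) ⇒ ∂Q_x/∂P_y = ε·Q_x/P_y = 1.774 × 2066/39 ≈ 93.98.

93.98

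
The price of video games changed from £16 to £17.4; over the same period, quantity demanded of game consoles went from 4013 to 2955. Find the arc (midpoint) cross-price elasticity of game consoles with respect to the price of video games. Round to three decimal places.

-3.622

ΔQ_A = 2955 − 4013 = -1058; ΔP_B = 17.4 − 16 = 1.4.
Midpoints: Q̄_A = 3484.0, P̄_B = 16.70.
ε = (ΔQ_A/Q̄_A)/(ΔP_B/P̄_B) = (-1058/3484.0)/(1.4/16.70) ≈ -3.622.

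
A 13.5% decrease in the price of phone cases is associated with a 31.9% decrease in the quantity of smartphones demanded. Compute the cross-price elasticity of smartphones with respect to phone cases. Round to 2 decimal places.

ε = (%ΔQ of smartphones) / (%ΔP of phone cases) = (-31.9%) / (-13.5%) ≈ 2.36.
Positive cross-price elasticity: substitutes.

2.36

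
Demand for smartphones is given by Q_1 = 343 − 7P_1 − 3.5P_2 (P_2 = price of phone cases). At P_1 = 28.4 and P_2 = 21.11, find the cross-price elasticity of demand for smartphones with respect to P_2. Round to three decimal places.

At P_1 = 28.4 and P_2 = 21.11: Q_1 = 70.315.
∂Q_1/∂P_2 = -3.5.
ε = (∂Q_1/∂P_2)(P_2/Q_1) = -3.5 × (21.11/70.315) ≈ -1.051.

-1.051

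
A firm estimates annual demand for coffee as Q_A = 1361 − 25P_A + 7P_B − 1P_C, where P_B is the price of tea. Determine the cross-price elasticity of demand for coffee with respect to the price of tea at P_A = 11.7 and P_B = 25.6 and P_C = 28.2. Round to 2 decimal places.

0.15

At P_A = 11.7 and P_B = 25.6 and P_C = 28.2: Q_A = 1219.5.
∂Q_A/∂P_B = 7.
ε = (∂Q_A/∂P_B)(P_B/Q_A) = 7 × (25.6/1219.5) ≈ 0.15.
Since ε > 0, coffee and tea are substitutes.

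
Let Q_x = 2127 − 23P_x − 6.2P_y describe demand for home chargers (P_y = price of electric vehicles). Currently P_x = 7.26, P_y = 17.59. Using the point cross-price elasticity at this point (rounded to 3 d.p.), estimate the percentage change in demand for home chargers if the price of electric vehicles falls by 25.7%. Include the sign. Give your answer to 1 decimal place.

1.5%

At P_x = 7.26, P_y = 17.59: Q_x = 1850.962.
∂Q_x/∂P_y = -6.2.
ε = (∂Q_x/∂P_y)(P_y/Q_x) = -6.2000 × 17.59/1850.962 ≈ -0.059.
%ΔQ_x ≈ ε × %ΔP_y = -0.059 × (-25.7%) = 1.5%.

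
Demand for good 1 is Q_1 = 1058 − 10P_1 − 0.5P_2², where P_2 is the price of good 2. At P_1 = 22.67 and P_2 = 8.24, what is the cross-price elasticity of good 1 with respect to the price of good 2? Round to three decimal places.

At P_1 = 22.67 and P_2 = 8.24: Q_1 = 797.351.
∂Q_1/∂P_2 = -1P_2 = -1(8.24) = -8.2400.
ε = (∂Q_1/∂P_2)(P_2/Q_1) = -8.2400 × (8.24/797.351) ≈ -0.085.
ε < 0: complements.

-0.085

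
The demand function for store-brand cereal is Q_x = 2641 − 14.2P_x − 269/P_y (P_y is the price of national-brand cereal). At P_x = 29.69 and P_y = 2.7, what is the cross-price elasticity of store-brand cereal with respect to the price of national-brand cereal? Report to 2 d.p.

At P_x = 29.69 and P_y = 2.7: Q_x = 2119.772.
∂Q_x/∂P_y = 269/P_y² = 36.8999.
ε = (∂Q_x/∂P_y)(P_y/Q_x) = 36.8999 × (2.7/2119.772) ≈ 0.05.

0.05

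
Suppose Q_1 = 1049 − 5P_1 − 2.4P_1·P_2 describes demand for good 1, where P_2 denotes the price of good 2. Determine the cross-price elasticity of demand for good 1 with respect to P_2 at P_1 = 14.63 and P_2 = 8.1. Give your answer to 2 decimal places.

-0.41

At P_1 = 14.63 and P_2 = 8.1: Q_1 = 691.443.
∂Q_1/∂P_2 = -2.4P_1 = -2.4(14.63) = -35.1120.
ε = (∂Q_1/∂P_2)(P_2/Q_1) = -35.1120 × (8.1/691.443) ≈ -0.41.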